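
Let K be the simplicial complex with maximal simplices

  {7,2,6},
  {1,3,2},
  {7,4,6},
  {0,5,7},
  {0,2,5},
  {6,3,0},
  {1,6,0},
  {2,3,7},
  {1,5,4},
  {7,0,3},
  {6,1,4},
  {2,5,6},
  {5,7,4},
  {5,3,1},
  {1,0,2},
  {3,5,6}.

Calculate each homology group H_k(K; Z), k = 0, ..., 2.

H_0 ≅ Z,  H_1 ≅ Z^2,  H_2 ≅ Z.

Take the total order 0 < 1 < 2 < 3 < 4 < 5 < 6 < 7 on the vertex set. Then K (dimension 2) consists of the simplices:

  0-simplices (8): [0], [1], [2], [3], [4], [5], [6], [7]
  1-simplices (24): (24 of them)
  2-simplices (16): [0,1,2], [0,1,6], [0,2,5], [0,3,6], [0,3,7], [0,5,7], [1,2,3], [1,3,5], [1,4,5], [1,4,6], [2,3,7], [2,5,6], [2,6,7], [3,5,6], [4,5,7], [4,6,7]

Hence C_0 ≅ Z^8, C_1 ≅ Z^24, C_2 ≅ Z^16.

∂_1: C_1 → C_0 is given by ∂[p,q] = [q] − [p]. For instance
  ∂[3,7] = [7] − [3].
The 8×24 boundary matrix has rank 7 and Smith normal form diag(1,1,1,1,1,1,1).

The boundary map ∂_2: C_2 → C_1 sends each 2-simplex [p,q,r] to [q,r] − [p,r] + [p,q]. For instance
  ∂[0,1,6] = [1,6] − [0,6] + [0,1],
  ∂[1,3,5] = [3,5] − [1,5] + [1,3].
The 24×16 boundary matrix has rank 15 and Smith normal form diag(1,1,1,1,1,1,1,1,1,1,1,1,1,1,1).

Now H_k = ker ∂_k / im ∂_{k+1}, so:

  H_0: rank C_0 − rank ∂_1 = 8 − 7 = 1, and the invariant factors of ∂_1 are all 1, so H_0 = Z.
  H_1: rank ker ∂_1 − rank ∂_2 = (24 − 7) − 15 = 2, and the invariant factors of ∂_2 are all 1, so H_1 = Z^2.
  H_2: rank ker ∂_2 − rank ∂_3 = (16 − 15) − 0 = 1, and there is no ∂_3, so H_2 = Z.

As a check, the Euler characteristic is 8 − 24 + 16 = 0, which agrees with 1 − 2 + 1 = 0.
(K is a triangulation of the torus T^2.)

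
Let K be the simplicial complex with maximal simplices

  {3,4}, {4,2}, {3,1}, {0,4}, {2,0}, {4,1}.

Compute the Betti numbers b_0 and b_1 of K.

b_0 = 1, b_1 = 2.

We work with the vertex ordering 0 < 1 < 2 < 3 < 4. The simplices of K, each written with vertices in increasing order, are:

  0-simplices (5): [0], [1], [2], [3], [4]
  1-simplices (6): [0,2], [0,4], [1,3], [1,4], [2,4], [3,4]

Hence C_0 ≅ Z^5, C_1 ≅ Z^6.

The boundary map ∂_1: C_1 → C_0 sends each edge [p,q] (with p < q) to q − p.
As a 5×6 matrix over Z this has rank 4, with invariant factors (1,1,1,1).

From H_k ≅ ker(∂_k) / im(∂_{k+1}) we obtain:

  H_0: rank C_0 − rank ∂_1 = 5 − 4 = 1, and the invariant factors of ∂_1 are all 1, so H_0 = Z.
  H_1: rank ker ∂_1 − rank ∂_2 = (6 − 4) − 0 = 2, and there is no ∂_2, so H_1 = Z^2.

As a check, the Euler characteristic is 5 − 6 = -1, which agrees with 1 − 2 = -1.
(K is a triangulation of a wedge of 2 circles.)

Hence the Betti numbers are b_0 = 1, b_1 = 2.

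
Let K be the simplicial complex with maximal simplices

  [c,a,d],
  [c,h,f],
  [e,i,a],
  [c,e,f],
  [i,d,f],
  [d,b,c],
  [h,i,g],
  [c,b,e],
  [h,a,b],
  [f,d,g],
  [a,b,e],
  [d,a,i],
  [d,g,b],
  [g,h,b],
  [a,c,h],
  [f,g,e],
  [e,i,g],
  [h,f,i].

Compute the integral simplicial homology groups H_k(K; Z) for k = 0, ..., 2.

K has 9 vertices, 27 edges, 18 triangles.
rank ∂_0 = 0, rank ∂_1 = 8 ⇒ b_0 = 9 − 0 − 8 = 1; all invariant factors of ∂_1 are 1 so no torsion. So H_0 = Z.
rank ∂_1 = 8, rank ∂_2 = 18 ⇒ b_1 = 27 − 8 − 18 = 1; ∂_2 has invariant factor(s) [2] giving torsion. So H_1 = Z ⊕ Z/2Z.
rank ∂_2 = 18, rank ∂_3 = 0 ⇒ b_2 = 18 − 18 − 0 = 0. So H_2 = 0.

H_0 ≅ Z,  H_1 ≅ Z ⊕ Z/2Z,  H_2 = 0.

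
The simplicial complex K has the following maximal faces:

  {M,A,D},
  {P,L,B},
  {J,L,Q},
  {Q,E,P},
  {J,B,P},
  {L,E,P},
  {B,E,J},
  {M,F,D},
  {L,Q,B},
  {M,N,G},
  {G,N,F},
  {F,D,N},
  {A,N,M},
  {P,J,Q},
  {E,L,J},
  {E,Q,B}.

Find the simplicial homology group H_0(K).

K has 12 vertices, 27 edges, 16 triangles.
rank ∂_0 = 0, rank ∂_1 = 10 ⇒ b_0 = 12 − 0 − 10 = 2; all invariant factors of ∂_1 are 1 so no torsion. So H_0 ≅ Z^2.

H_0 = Z^2.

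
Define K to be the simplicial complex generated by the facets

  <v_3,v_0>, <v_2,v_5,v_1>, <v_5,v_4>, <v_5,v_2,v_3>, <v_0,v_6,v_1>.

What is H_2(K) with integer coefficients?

Order the vertices as v_0 < v_1 < v_2 < v_3 < v_4 < v_5 < v_6. Listing each simplex with vertices in this order, K has dimension 2 with simplices:

  0-simplices (7): [v_0], [v_1], [v_2], [v_3], [v_4], [v_5], [v_6]
  1-simplices (10): [v_0,v_1], [v_0,v_3], [v_0,v_6], [v_1,v_2], [v_1,v_5], [v_1,v_6], [v_2,v_3], [v_2,v_5], [v_3,v_5], [v_4,v_5]
  2-simplices (3): [v_0,v_1,v_6], [v_1,v_2,v_5], [v_2,v_3,v_5]

Hence C_0 ≅ Z^7, C_1 ≅ Z^10, C_2 ≅ Z^3.

The boundary map ∂_1: C_1 → C_0 maps an edge to its endpoints' difference, ∂[p,q] = q − p. For instance
  ∂[v_1,v_2] = [v_2] − [v_1].
As a 7×10 matrix over Z this has rank 6, with invariant factors (1,1,1,1,1,1).

Boundary ∂_2: C_2 → C_1 maps a triangle to the signed sum of its edges. For instance
  ∂[v_1,v_2,v_5] = [v_2,v_5] − [v_1,v_5] + [v_1,v_2],
  ∂[v_2,v_3,v_5] = [v_3,v_5] − [v_2,v_5] + [v_2,v_3].
This gives a 10×3 integer matrix of rank 3; reducing to Smith normal form yields diagonal entries (1,1,1).

From H_k ≅ ker(∂_k) / im(∂_{k+1}) we obtain:

  H_2: rank ker ∂_2 − rank ∂_3 = (3 − 3) − 0 = 0, and there is no ∂_3, so H_2 = 0.

H_2 ≅ 0.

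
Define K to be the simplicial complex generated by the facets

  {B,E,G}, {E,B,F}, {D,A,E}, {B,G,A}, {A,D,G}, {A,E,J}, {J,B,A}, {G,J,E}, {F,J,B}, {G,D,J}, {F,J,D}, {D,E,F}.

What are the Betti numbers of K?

Order the vertices as A < B < D < E < F < G < J. Listing each simplex with vertices in this order, K has dimension 2 with simplices:

  0-simplices (7): A, B, D, E, F, G, J
  1-simplices (18): AB, AD, AE, AG, AJ, BE, BF, BG, BJ, DE, DF, DG, DJ, EF, EG, EJ, FJ, GJ
  2-simplices (12): ABG, ABJ, ADE, ADG, AEJ, BEF, BEG, BFJ, DEF, DFJ, DGJ, EGJ

so the chain groups are C_0 ≅ Z^7, C_1 ≅ Z^18, C_2 ≅ Z^12.

Boundary ∂_1: C_1 → C_0 maps an edge to its endpoints' difference, ∂[p,q] = q − p. For instance
  ∂DG = G − D.
The 7×18 boundary matrix has rank 6 and Smith normal form diag(1,1,1,1,1,1).

The boundary map ∂_2: C_2 → C_1 sends each 2-simplex [p,q,r] to [q,r] − [p,r] + [p,q]. For instance
  ∂DFJ = FJ − DJ + DF,
  ∂DEF = EF − DF + DE.
As a 18×12 matrix over Z this has rank 12, with invariant factors (1,1,1,1,1,1,1,1,1,1,1,2).

Now H_k = ker ∂_k / im ∂_{k+1}, so:

  H_0: rank C_0 − rank ∂_1 = 7 − 6 = 1, and the invariant factors of ∂_1 are all 1, so H_0 = Z.
  H_1: rank ker ∂_1 − rank ∂_2 = (18 − 6) − 12 = 0, and ∂_2 has invariant factor 2 > 1, so H_1 = Z/2Z.
  H_2: rank ker ∂_2 − rank ∂_3 = (12 − 12) − 0 = 0, and there is no ∂_3, so H_2 = 0.

(K is a triangulation of the real projective plane RP^2.)

Hence the Betti numbers are b_0 = 1, b_1 = 0, b_2 = 0.

b_0 = 1, b_1 = 0, b_2 = 0.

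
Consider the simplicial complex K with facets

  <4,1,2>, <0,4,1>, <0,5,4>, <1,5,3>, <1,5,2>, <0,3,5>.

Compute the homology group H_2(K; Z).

K has 6 vertices, 12 edges, 6 triangles.
rank ∂_2 = 6, rank ∂_3 = 0 ⇒ b_2 = 6 − 6 − 0 = 0. So H_2 = 0.

H_2 = 0.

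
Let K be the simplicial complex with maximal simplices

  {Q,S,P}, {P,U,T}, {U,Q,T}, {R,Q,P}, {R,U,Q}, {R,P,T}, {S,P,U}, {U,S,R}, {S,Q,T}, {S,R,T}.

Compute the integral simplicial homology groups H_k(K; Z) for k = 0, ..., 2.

H_0 = Z,  H_1 = Z/2,  H_2 = 0.

Order the vertices as P < Q < R < S < T < U. Listing each simplex with vertices in this order, K has dimension 2 with simplices:

  0-simplices (6): P, Q, R, S, T, U
  1-simplices (15): PQ, PR, PS, PT, PU, QR, QS, QT, QU, RS, RT, RU, ST, SU, TU
  2-simplices (10): PQR, PQS, PRT, PSU, PTU, QRU, QST, QTU, RST, RSU

so the chain groups are C_0 ≅ Z^6, C_1 ≅ Z^15, C_2 ≅ Z^10.

∂_1: C_1 → C_0 sends each edge [p,q] (with p < q) to q − p.
As a 6×15 matrix over Z this has rank 5, with invariant factors (1,1,1,1,1).

∂_2: C_2 → C_1 acts by ∂[p,q,r] = [q,r] − [p,r] + [p,q]. For instance
  ∂PRT = RT − PT + PR,
  ∂RSU = SU − RU + RS.
The resulting 15×10 matrix has rank 10, and its Smith normal form has invariant factors (1,1,1,1,1,1,1,1,1,2).

Computing H_k = (kernel of ∂_k) / (image of ∂_{k+1}):

  H_0: rank C_0 − rank ∂_1 = 6 − 5 = 1, and the invariant factors of ∂_1 are all 1, so H_0 ≅ Z.
  H_1: rank ker ∂_1 − rank ∂_2 = (15 − 5) − 10 = 0, and ∂_2 has invariant factor 2 > 1, so H_1 ≅ Z/2.
  H_2: rank ker ∂_2 − rank ∂_3 = (10 − 10) − 0 = 0, and there is no ∂_3, so H_2 ≅ 0.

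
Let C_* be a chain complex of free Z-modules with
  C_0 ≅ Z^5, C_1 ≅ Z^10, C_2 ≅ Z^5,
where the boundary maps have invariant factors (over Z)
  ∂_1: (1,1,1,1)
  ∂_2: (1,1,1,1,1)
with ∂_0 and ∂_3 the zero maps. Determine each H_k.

H_0 = Z,  H_1 = Z,  H_2 = 0.

H_0: b_0 = 5 − 0 − 4 = 1; torsion from ∂_1 factors > 1: none. So H_0 = Z.
H_1: b_1 = 10 − 4 − 5 = 1; torsion from ∂_2 factors > 1: none. So H_1 = Z.
H_2: b_2 = 5 − 5 − 0 = 0; torsion from ∂_3 factors > 1: none. So H_2 = 0.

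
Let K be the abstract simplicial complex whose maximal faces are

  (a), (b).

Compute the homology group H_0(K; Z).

We work with the vertex ordering a < b. The simplices of K, each written with vertices in increasing order, are:

  0-simplices (2): a, b

Hence C_0 ≅ Z^2.

Now H_k = ker ∂_k / im ∂_{k+1}, so:

  H_0: rank C_0 − rank ∂_1 = 2 − 0 = 2, and there is no ∂_1, so H_0 ≅ Z^2.

H_0 ≅ Z^2.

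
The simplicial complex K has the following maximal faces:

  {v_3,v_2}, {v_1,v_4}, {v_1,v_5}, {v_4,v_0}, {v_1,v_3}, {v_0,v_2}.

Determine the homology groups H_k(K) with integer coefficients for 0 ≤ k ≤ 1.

H_0 ≅ Z,  H_1 ≅ Z.

Order the vertices as v_0 < v_1 < v_2 < v_3 < v_4 < v_5. Listing each simplex with vertices in this order, K has dimension 1 with simplices:

  0-simplices (6): [v_0], [v_1], [v_2], [v_3], [v_4], [v_5]
  1-simplices (6): [v_0,v_2], [v_0,v_4], [v_1,v_3], [v_1,v_4], [v_1,v_5], [v_2,v_3]

so the chain groups are C_0 ≅ Z^6, C_1 ≅ Z^6.

∂_1: C_1 → C_0 is given by ∂[p,q] = [q] − [p]. For instance
  ∂[v_0,v_2] = [v_2] − [v_0].
As a 6×6 matrix over Z this has rank 5, with invariant factors (1,1,1,1,1).

Reading off H_k = ker ∂_k / im ∂_{k+1}:

  H_0: rank C_0 − rank ∂_1 = 6 − 5 = 1, and the invariant factors of ∂_1 are all 1, so H_0 ≅ Z.
  H_1: rank ker ∂_1 − rank ∂_2 = (6 − 5) − 0 = 1, and there is no ∂_2, so H_1 ≅ Z.

As a check, the Euler characteristic is 6 − 6 = 0, which agrees with 1 − 1 = 0.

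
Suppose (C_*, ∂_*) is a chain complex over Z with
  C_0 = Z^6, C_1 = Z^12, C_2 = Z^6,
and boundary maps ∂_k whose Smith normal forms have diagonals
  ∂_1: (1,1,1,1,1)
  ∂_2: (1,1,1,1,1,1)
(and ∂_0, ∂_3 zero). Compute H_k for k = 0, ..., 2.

H_0: b_0 = 6 − 0 − 5 = 1; torsion from ∂_1 factors > 1: none. So H_0 = Z.
H_1: b_1 = 12 − 5 − 6 = 1; torsion from ∂_2 factors > 1: none. So H_1 = Z.
H_2: b_2 = 6 − 6 − 0 = 0; torsion from ∂_3 factors > 1: none. So H_2 = 0.

H_0 = Z,  H_1 = Z,  H_2 = 0.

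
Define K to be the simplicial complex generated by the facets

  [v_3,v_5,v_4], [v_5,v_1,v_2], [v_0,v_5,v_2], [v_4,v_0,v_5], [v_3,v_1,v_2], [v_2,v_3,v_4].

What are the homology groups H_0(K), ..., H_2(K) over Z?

H_0 ≅ Z,  H_1 ≅ Z,  H_2 = 0.

K has 6 vertices, 12 edges, 6 triangles.
rank ∂_0 = 0, rank ∂_1 = 5 ⇒ b_0 = 6 − 0 − 5 = 1; all invariant factors of ∂_1 are 1 so no torsion. So H_0 ≅ Z.
rank ∂_1 = 5, rank ∂_2 = 6 ⇒ b_1 = 12 − 5 − 6 = 1; all invariant factors of ∂_2 are 1 so no torsion. So H_1 ≅ Z.
rank ∂_2 = 6, rank ∂_3 = 0 ⇒ b_2 = 6 − 6 − 0 = 0. So H_2 ≅ 0.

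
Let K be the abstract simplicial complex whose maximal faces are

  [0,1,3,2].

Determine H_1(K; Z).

H_1 ≅ 0.

Order the vertices as 0 < 1 < 2 < 3. Listing each simplex with vertices in this order, K has dimension 3 with simplices:

  0-simplices (4): [0], [1], [2], [3]
  1-simplices (6): [0,1], [0,2], [0,3], [1,2], [1,3], [2,3]
  2-simplices (4): [0,1,2], [0,1,3], [0,2,3], [1,2,3]
  3-simplices (1): [0,1,2,3]

giving chain groups C_0 ≅ Z^4, C_1 ≅ Z^6, C_2 ≅ Z^4, C_3 ≅ Z^1.

∂_1: C_1 → C_0 maps an edge to its endpoints' difference, ∂[p,q] = q − p. For instance
  ∂[0,1] = [1] − [0].
The resulting 4×6 matrix has rank 3, and its Smith normal form has invariant factors (1,1,1).

The boundary map ∂_2: C_2 → C_1 maps a triangle to the signed sum of its edges. For instance
  ∂[0,2,3] = [2,3] − [0,3] + [0,2],
  ∂[0,1,2] = [1,2] − [0,2] + [0,1].
The 6×4 boundary matrix has rank 3 and Smith normal form diag(1,1,1).

The boundary map ∂_3: C_3 → C_2 sends each 3-simplex σ to the alternating sum Σ_i (−1)^i (σ with its i-th vertex removed). For instance
  ∂[0,1,2,3] = [1,2,3] − [0,2,3] + [0,1,3] − [0,1,2].
The 4×1 boundary matrix has rank 1 and Smith normal form diag(1).

Now H_k = ker ∂_k / im ∂_{k+1}, so:

  H_1: rank ker ∂_1 − rank ∂_2 = (6 − 3) − 3 = 0, and the invariant factors of ∂_2 are all 1, so H_1 = 0.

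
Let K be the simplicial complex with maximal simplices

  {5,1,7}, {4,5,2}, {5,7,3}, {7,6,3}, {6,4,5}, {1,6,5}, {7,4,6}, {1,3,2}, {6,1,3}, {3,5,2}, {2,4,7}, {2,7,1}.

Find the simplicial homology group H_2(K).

H_2 = 0.

Fix the vertex order 1 < 2 < 3 < 4 < 5 < 6 < 7 and write every simplex with vertices in increasing order. Then dim K = 2 and the simplices of K are:

  0-simplices (7): [1], [2], [3], [4], [5], [6], [7]
  1-simplices (18): [1,2], [1,3], [1,5], [1,6], [1,7], [2,3], [2,4], [2,5], [2,7], [3,5], [3,6], [3,7], [4,5], [4,6], [4,7], [5,6], [5,7], [6,7]
  2-simplices (12): [1,2,3], [1,2,7], [1,3,6], [1,5,6], [1,5,7], [2,3,5], [2,4,5], [2,4,7], [3,5,7], [3,6,7], [4,5,6], [4,6,7]

Hence C_0 ≅ Z^7, C_1 ≅ Z^18, C_2 ≅ Z^12.

The boundary map ∂_1: C_1 → C_0 maps an edge to its endpoints' difference, ∂[p,q] = q − p.
As a 7×18 matrix over Z this has rank 6, with invariant factors (1,1,1,1,1,1).

The boundary map ∂_2: C_2 → C_1 sends each 2-simplex [p,q,r] to [q,r] − [p,r] + [p,q]. For instance
  ∂[1,5,6] = [5,6] − [1,6] + [1,5],
  ∂[4,5,6] = [5,6] − [4,6] + [4,5].
The 18×12 boundary matrix has rank 12 and Smith normal form diag(1,1,1,1,1,1,1,1,1,1,1,2).

From H_k ≅ ker(∂_k) / im(∂_{k+1}) we obtain:

  H_2: rank ker ∂_2 − rank ∂_3 = (12 − 12) − 0 = 0, and there is no ∂_3, so H_2 ≅ 0.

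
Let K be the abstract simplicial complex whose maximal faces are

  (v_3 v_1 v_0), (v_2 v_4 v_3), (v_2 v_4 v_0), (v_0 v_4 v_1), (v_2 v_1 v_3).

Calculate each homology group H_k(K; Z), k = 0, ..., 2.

H_0 ≅ Z,  H_1 ≅ Z,  H_2 = 0.

Order the vertices as v_0 < v_1 < v_2 < v_3 < v_4. Listing each simplex with vertices in this order, K has dimension 2 with simplices:

  0-simplices (5): [v_0], [v_1], [v_2], [v_3], [v_4]
  1-simplices (10): [v_0,v_1], [v_0,v_2], [v_0,v_3], [v_0,v_4], [v_1,v_2], [v_1,v_3], [v_1,v_4], [v_2,v_3], [v_2,v_4], [v_3,v_4]
  2-simplices (5): [v_0,v_1,v_3], [v_0,v_1,v_4], [v_0,v_2,v_4], [v_1,v_2,v_3], [v_2,v_3,v_4]

so the chain groups are C_0 ≅ Z^5, C_1 ≅ Z^10, C_2 ≅ Z^5.

∂_1: C_1 → C_0 maps an edge to its endpoints' difference, ∂[p,q] = q − p. For instance
  ∂[v_1,v_3] = [v_3] − [v_1].
As a 5×10 matrix over Z this has rank 4, with invariant factors (1,1,1,1).

∂_2: C_2 → C_1 maps a triangle to the signed sum of its edges. For instance
  ∂[v_2,v_3,v_4] = [v_3,v_4] − [v_2,v_4] + [v_2,v_3],
  ∂[v_0,v_1,v_4] = [v_1,v_4] − [v_0,v_4] + [v_0,v_1].
The 10×5 boundary matrix has rank 5 and Smith normal form diag(1,1,1,1,1).

Reading off H_k = ker ∂_k / im ∂_{k+1}:

  H_0: rank C_0 − rank ∂_1 = 5 − 4 = 1, and the invariant factors of ∂_1 are all 1, so H_0 ≅ Z.
  H_1: rank ker ∂_1 − rank ∂_2 = (10 − 4) − 5 = 1, and the invariant factors of ∂_2 are all 1, so H_1 ≅ Z.
  H_2: rank ker ∂_2 − rank ∂_3 = (5 − 5) − 0 = 0, and there is no ∂_3, so H_2 ≅ 0.

(K is a triangulation of the Möbius band.)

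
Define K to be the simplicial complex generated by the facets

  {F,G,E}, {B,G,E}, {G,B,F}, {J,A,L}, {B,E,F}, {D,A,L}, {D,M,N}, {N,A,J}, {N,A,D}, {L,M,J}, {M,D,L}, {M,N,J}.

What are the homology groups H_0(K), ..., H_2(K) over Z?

H_0 = Z^2,  H_1 = 0,  H_2 = Z^2.

Fix the vertex order A < B < D < E < F < G < J < L < M < N and write every simplex with vertices in increasing order. Then dim K = 2 and the simplices of K are:

  0-simplices (10): A, B, D, E, F, G, J, L, M, N
  1-simplices (18): AD, AJ, AL, AN, BE, BF, BG, DL, DM, DN, EF, EG, FG, JL, JM, JN, LM, MN
  2-simplices (12): ADL, ADN, AJL, AJN, BEF, BEG, BFG, DLM, DMN, EFG, JLM, JMN

giving chain groups C_0 ≅ Z^10, C_1 ≅ Z^18, C_2 ≅ Z^12.

The boundary map ∂_1: C_1 → C_0 sends each edge [p,q] (with p < q) to q − p. For instance
  ∂BF = F − B.
As a 10×18 matrix over Z this has rank 8, with invariant factors (1,1,1,1,1,1,1,1).

Boundary ∂_2: C_2 → C_1 maps a triangle to the signed sum of its edges. For instance
  ∂BEG = EG − BG + BE,
  ∂BEF = EF − BF + BE.
As a 18×12 matrix over Z this has rank 10, with invariant factors (1,1,1,1,1,1,1,1,1,1).

From H_k ≅ ker(∂_k) / im(∂_{k+1}) we obtain:

  H_0: rank C_0 − rank ∂_1 = 10 − 8 = 2, and the invariant factors of ∂_1 are all 1, so H_0 ≅ Z^2.
  H_1: rank ker ∂_1 − rank ∂_2 = (18 − 8) − 10 = 0, and the invariant factors of ∂_2 are all 1, so H_1 ≅ 0.
  H_2: rank ker ∂_2 − rank ∂_3 = (12 − 10) − 0 = 2, and there is no ∂_3, so H_2 ≅ Z^2.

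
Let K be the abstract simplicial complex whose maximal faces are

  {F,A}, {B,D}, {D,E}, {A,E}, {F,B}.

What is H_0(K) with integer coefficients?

We work with the vertex ordering A < B < D < E < F. The simplices of K, each written with vertices in increasing order, are:

  0-simplices (5): A, B, D, E, F
  1-simplices (5): AE, AF, BD, BF, DE

so the chain groups are C_0 ≅ Z^5, C_1 ≅ Z^5.

The boundary map ∂_1: C_1 → C_0 is given by ∂[p,q] = [q] − [p]. For instance
  ∂BF = F − B.
This gives a 5×5 integer matrix of rank 4; reducing to Smith normal form yields diagonal entries (1,1,1,1).

Computing H_k = (kernel of ∂_k) / (image of ∂_{k+1}):

  H_0: rank C_0 − rank ∂_1 = 5 − 4 = 1, and the invariant factors of ∂_1 are all 1, so H_0 ≅ Z.

H_0 ≅ Z.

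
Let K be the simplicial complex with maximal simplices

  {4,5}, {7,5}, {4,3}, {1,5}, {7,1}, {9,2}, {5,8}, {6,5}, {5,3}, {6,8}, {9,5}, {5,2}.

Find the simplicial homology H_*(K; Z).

Fix the vertex order 1 < 2 < 3 < 4 < 5 < 6 < 7 < 8 < 9 and write every simplex with vertices in increasing order. Then dim K = 1 and the simplices of K are:

  0-simplices (9): [1], [2], [3], [4], [5], [6], [7], [8], [9]
  1-simplices (12): [1,5], [1,7], [2,5], [2,9], [3,4], [3,5], [4,5], [5,6], [5,7], [5,8], [5,9], [6,8]

so the chain groups are C_0 ≅ Z^9, C_1 ≅ Z^12.

∂_1: C_1 → C_0 maps an edge to its endpoints' difference, ∂[p,q] = q − p.
This gives a 9×12 integer matrix of rank 8; reducing to Smith normal form yields diagonal entries (1,1,1,1,1,1,1,1).

From H_k ≅ ker(∂_k) / im(∂_{k+1}) we obtain:

  H_0: rank C_0 − rank ∂_1 = 9 − 8 = 1, and the invariant factors of ∂_1 are all 1, so H_0 = Z.
  H_1: rank ker ∂_1 − rank ∂_2 = (12 − 8) − 0 = 4, and there is no ∂_2, so H_1 = Z^4.

H_0 ≅ Z,  H_1 ≅ Z^4.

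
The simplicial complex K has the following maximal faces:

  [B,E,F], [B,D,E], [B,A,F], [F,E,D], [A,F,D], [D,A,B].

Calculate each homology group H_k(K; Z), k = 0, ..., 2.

K has 5 vertices, 9 edges, 6 triangles.
rank ∂_0 = 0, rank ∂_1 = 4 ⇒ b_0 = 5 − 0 − 4 = 1; all invariant factors of ∂_1 are 1 so no torsion. So H_0 ≅ Z.
rank ∂_1 = 4, rank ∂_2 = 5 ⇒ b_1 = 9 − 4 − 5 = 0; all invariant factors of ∂_2 are 1 so no torsion. So H_1 ≅ 0.
rank ∂_2 = 5, rank ∂_3 = 0 ⇒ b_2 = 6 − 5 − 0 = 1. So H_2 ≅ Z.

H_0 ≅ Z,  H_1 = 0,  H_2 ≅ Z.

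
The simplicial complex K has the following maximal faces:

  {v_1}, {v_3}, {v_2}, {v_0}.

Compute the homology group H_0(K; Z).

H_0 ≅ Z^4.

Order the vertices as v_0 < v_1 < v_2 < v_3. Listing each simplex with vertices in this order, K has dimension 0 with simplices:

  0-simplices (4): [v_0], [v_1], [v_2], [v_3]

giving chain groups C_0 ≅ Z^4.

Computing H_k = (kernel of ∂_k) / (image of ∂_{k+1}):

  H_0: rank C_0 − rank ∂_1 = 4 − 0 = 4, and there is no ∂_1, so H_0 = Z^4.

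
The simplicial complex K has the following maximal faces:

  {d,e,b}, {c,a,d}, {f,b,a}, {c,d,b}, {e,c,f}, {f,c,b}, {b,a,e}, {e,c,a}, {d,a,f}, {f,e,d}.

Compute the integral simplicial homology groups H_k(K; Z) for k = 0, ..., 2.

Order the vertices as a < b < c < d < e < f. Listing each simplex with vertices in this order, K has dimension 2 with simplices:

  0-simplices (6): a, b, c, d, e, f
  1-simplices (15): ab, ac, ad, ae, af, bc, bd, be, bf, cd, ce, cf, de, df, ef
  2-simplices (10): abe, abf, acd, ace, adf, bcd, bcf, bde, cef, def

Hence C_0 ≅ Z^6, C_1 ≅ Z^15, C_2 ≅ Z^10.

∂_1: C_1 → C_0 maps an edge to its endpoints' difference, ∂[p,q] = q − p.
The 6×15 boundary matrix has rank 5 and Smith normal form diag(1,1,1,1,1).

The boundary map ∂_2: C_2 → C_1 acts by ∂[p,q,r] = [q,r] − [p,r] + [p,q]. For instance
  ∂cef = ef − cf + ce,
  ∂ace = ce − ae + ac.
The resulting 15×10 matrix has rank 10, and its Smith normal form has invariant factors (1,1,1,1,1,1,1,1,1,2).

From H_k ≅ ker(∂_k) / im(∂_{k+1}) we obtain:

  H_0: rank C_0 − rank ∂_1 = 6 − 5 = 1, and the invariant factors of ∂_1 are all 1, so H_0 ≅ Z.
  H_1: rank ker ∂_1 − rank ∂_2 = (15 − 5) − 10 = 0, and ∂_2 has invariant factor 2 > 1, so H_1 ≅ Z/2.
  H_2: rank ker ∂_2 − rank ∂_3 = (10 − 10) − 0 = 0, and there is no ∂_3, so H_2 ≅ 0.

H_0 ≅ Z,  H_1 ≅ Z/2,  H_2 = 0.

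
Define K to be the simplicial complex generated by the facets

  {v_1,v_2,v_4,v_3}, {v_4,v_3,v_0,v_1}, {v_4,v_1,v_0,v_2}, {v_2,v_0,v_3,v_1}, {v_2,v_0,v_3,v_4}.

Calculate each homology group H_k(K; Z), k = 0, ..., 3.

H_0 ≅ Z,  H_1 = 0,  H_2 = 0,  H_3 ≅ Z.

K has 5 vertices, 10 edges, 10 triangles, 5 3-simplices.
rank ∂_0 = 0, rank ∂_1 = 4 ⇒ b_0 = 5 − 0 − 4 = 1; all invariant factors of ∂_1 are 1 so no torsion. So H_0 ≅ Z.
rank ∂_1 = 4, rank ∂_2 = 6 ⇒ b_1 = 10 − 4 − 6 = 0; all invariant factors of ∂_2 are 1 so no torsion. So H_1 ≅ 0.
rank ∂_2 = 6, rank ∂_3 = 4 ⇒ b_2 = 10 − 6 − 4 = 0; all invariant factors of ∂_3 are 1 so no torsion. So H_2 ≅ 0.
rank ∂_3 = 4, rank ∂_4 = 0 ⇒ b_3 = 5 − 4 − 0 = 1. So H_3 ≅ Z.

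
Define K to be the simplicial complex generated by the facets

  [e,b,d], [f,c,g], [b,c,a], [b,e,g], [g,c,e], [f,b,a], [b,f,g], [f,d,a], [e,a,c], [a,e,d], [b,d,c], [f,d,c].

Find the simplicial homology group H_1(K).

H_1 = Z/2.

Fix the vertex order a < b < c < d < e < f < g and write every simplex with vertices in increasing order. Then dim K = 2 and the simplices of K are:

  0-simplices (7): a, b, c, d, e, f, g
  1-simplices (18): ab, ac, ad, ae, af, bc, bd, be, bf, bg, cd, ce, cf, cg, de, df, eg, fg
  2-simplices (12): abc, abf, ace, ade, adf, bcd, bde, beg, bfg, cdf, ceg, cfg

giving chain groups C_0 ≅ Z^7, C_1 ≅ Z^18, C_2 ≅ Z^12.

Boundary ∂_1: C_1 → C_0 maps an edge to its endpoints' difference, ∂[p,q] = q − p.
As a 7×18 matrix over Z this has rank 6, with invariant factors (1,1,1,1,1,1).

Boundary ∂_2: C_2 → C_1 maps a triangle to the signed sum of its edges. For instance
  ∂abc = bc − ac + ab,
  ∂cdf = df − cf + cd.
This gives a 18×12 integer matrix of rank 12; reducing to Smith normal form yields diagonal entries (1,1,1,1,1,1,1,1,1,1,1,2).

Now H_k = ker ∂_k / im ∂_{k+1}, so:

  H_1: rank ker ∂_1 − rank ∂_2 = (18 − 6) − 12 = 0, and ∂_2 has invariant factor 2 > 1, so H_1 ≅ Z/2.

(K is a triangulation of the real projective plane RP^2.)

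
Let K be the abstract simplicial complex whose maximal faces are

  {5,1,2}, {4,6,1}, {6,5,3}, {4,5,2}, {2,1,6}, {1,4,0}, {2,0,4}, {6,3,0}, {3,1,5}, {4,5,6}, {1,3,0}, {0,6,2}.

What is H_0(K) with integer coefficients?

H_0 ≅ Z.

We work with the vertex ordering 0 < 1 < 2 < 3 < 4 < 5 < 6. The simplices of K, each written with vertices in increasing order, are:

  0-simplices (7): [0], [1], [2], [3], [4], [5], [6]
  1-simplices (18): [0,1], [0,2], [0,3], [0,4], [0,6], [1,2], [1,3], [1,4], [1,5], [1,6], [2,4], [2,5], [2,6], [3,5], [3,6], [4,5], [4,6], [5,6]
  2-simplices (12): [0,1,3], [0,1,4], [0,2,4], [0,2,6], [0,3,6], [1,2,5], [1,2,6], [1,3,5], [1,4,6], [2,4,5], [3,5,6], [4,5,6]

so the chain groups are C_0 ≅ Z^7, C_1 ≅ Z^18, C_2 ≅ Z^12.

Boundary ∂_1: C_1 → C_0 sends each edge [p,q] (with p < q) to q − p.
The 7×18 boundary matrix has rank 6 and Smith normal form diag(1,1,1,1,1,1).

The boundary map ∂_2: C_2 → C_1 maps a triangle to the signed sum of its edges. For instance
  ∂[0,2,6] = [2,6] − [0,6] + [0,2],
  ∂[4,5,6] = [5,6] − [4,6] + [4,5].
This gives a 18×12 integer matrix of rank 12; reducing to Smith normal form yields diagonal entries (1,1,1,1,1,1,1,1,1,1,1,2).

Now H_k = ker ∂_k / im ∂_{k+1}, so:

  H_0: rank C_0 − rank ∂_1 = 7 − 6 = 1, and the invariant factors of ∂_1 are all 1, so H_0 ≅ Z.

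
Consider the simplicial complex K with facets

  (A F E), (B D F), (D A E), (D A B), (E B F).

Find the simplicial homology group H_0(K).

K has 5 vertices, 10 edges, 5 triangles.
rank ∂_0 = 0, rank ∂_1 = 4 ⇒ b_0 = 5 − 0 − 4 = 1; all invariant factors of ∂_1 are 1 so no torsion. So H_0 ≅ Z.

H_0 = Z.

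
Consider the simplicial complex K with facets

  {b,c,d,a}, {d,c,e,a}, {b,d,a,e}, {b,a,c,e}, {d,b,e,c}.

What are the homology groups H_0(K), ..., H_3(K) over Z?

Order the vertices as a < b < c < d < e. Listing each simplex with vertices in this order, K has dimension 3 with simplices:

  0-simplices (5): a, b, c, d, e
  1-simplices (10): ab, ac, ad, ae, bc, bd, be, cd, ce, de
  2-simplices (10): abc, abd, abe, acd, ace, ade, bcd, bce, bde, cde
  3-simplices (5): abcd, abce, abde, acde, bcde

Hence C_0 ≅ Z^5, C_1 ≅ Z^10, C_2 ≅ Z^10, C_3 ≅ Z^5.

∂_1: C_1 → C_0 maps an edge to its endpoints' difference, ∂[p,q] = q − p. For instance
  ∂be = e − b.
As a 5×10 matrix over Z this has rank 4, with invariant factors (1,1,1,1).

Boundary ∂_2: C_2 → C_1 sends each 2-simplex [p,q,r] to [q,r] − [p,r] + [p,q]. For instance
  ∂bce = ce − be + bc,
  ∂bde = de − be + bd.
The resulting 10×10 matrix has rank 6, and its Smith normal form has invariant factors (1,1,1,1,1,1).

∂_3: C_3 → C_2 sends each 3-simplex σ to the alternating sum Σ_i (−1)^i (σ with its i-th vertex removed). For instance
  ∂bcde = cde − bde + bce − bcd,
  ∂abce = bce − ace + abe − abc.
The 10×5 boundary matrix has rank 4 and Smith normal form diag(1,1,1,1).

Reading off H_k = ker ∂_k / im ∂_{k+1}:

  H_0: rank C_0 − rank ∂_1 = 5 − 4 = 1, and the invariant factors of ∂_1 are all 1, so H_0 = Z.
  H_1: rank ker ∂_1 − rank ∂_2 = (10 − 4) − 6 = 0, and the invariant factors of ∂_2 are all 1, so H_1 = 0.
  H_2: rank ker ∂_2 − rank ∂_3 = (10 − 6) − 4 = 0, and the invariant factors of ∂_3 are all 1, so H_2 = 0.
  H_3: rank ker ∂_3 − rank ∂_4 = (5 − 4) − 0 = 1, and there is no ∂_4, so H_3 = Z.

As a check, the Euler characteristic is 5 − 10 + 10 − 5 = 0, which agrees with 1 − 0 + 0 − 1 = 0.

H_0 = Z,  H_1 = 0,  H_2 = 0,  H_3 = Z.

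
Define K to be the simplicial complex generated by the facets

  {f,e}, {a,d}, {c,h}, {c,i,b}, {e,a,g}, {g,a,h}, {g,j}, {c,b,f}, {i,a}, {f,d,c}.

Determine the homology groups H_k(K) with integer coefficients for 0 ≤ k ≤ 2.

Fix the vertex order a < b < c < d < e < f < g < h < i < j and write every simplex with vertices in increasing order. Then dim K = 2 and the simplices of K are:

  0-simplices (10): a, b, c, d, e, f, g, h, i, j
  1-simplices (17): ad, ae, ag, ah, ai, bc, bf, bi, cd, cf, ch, ci, df, ef, eg, gh, gj
  2-simplices (5): aeg, agh, bcf, bci, cdf

giving chain groups C_0 ≅ Z^10, C_1 ≅ Z^17, C_2 ≅ Z^5.

Boundary ∂_1: C_1 → C_0 maps an edge to its endpoints' difference, ∂[p,q] = q − p. For instance
  ∂ah = h − a.
As a 10×17 matrix over Z this has rank 9, with invariant factors (1,1,1,1,1,1,1,1,1).

∂_2: C_2 → C_1 maps a triangle to the signed sum of its edges. For instance
  ∂aeg = eg − ag + ae,
  ∂cdf = df − cf + cd.
As a 17×5 matrix over Z this has rank 5, with invariant factors (1,1,1,1,1).

Computing H_k = (kernel of ∂_k) / (image of ∂_{k+1}):

  H_0: rank C_0 − rank ∂_1 = 10 − 9 = 1, and the invariant factors of ∂_1 are all 1, so H_0 ≅ Z.
  H_1: rank ker ∂_1 − rank ∂_2 = (17 − 9) − 5 = 3, and the invariant factors of ∂_2 are all 1, so H_1 ≅ Z^3.
  H_2: rank ker ∂_2 − rank ∂_3 = (5 − 5) − 0 = 0, and there is no ∂_3, so H_2 ≅ 0.

As a check, the Euler characteristic is 10 − 17 + 5 = -2, which agrees with 1 − 3 + 0 = -2.

H_0 ≅ Z,  H_1 ≅ Z^3,  H_2 = 0.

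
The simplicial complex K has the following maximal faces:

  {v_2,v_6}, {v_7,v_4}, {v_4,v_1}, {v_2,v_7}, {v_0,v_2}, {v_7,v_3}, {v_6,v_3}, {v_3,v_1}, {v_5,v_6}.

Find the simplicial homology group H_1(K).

H_1 = Z^2.

Order the vertices as v_0 < v_1 < v_2 < v_3 < v_4 < v_5 < v_6 < v_7. Listing each simplex with vertices in this order, K has dimension 1 with simplices:

  0-simplices (8): [v_0], [v_1], [v_2], [v_3], [v_4], [v_5], [v_6], [v_7]
  1-simplices (9): [v_0,v_2], [v_1,v_3], [v_1,v_4], [v_2,v_6], [v_2,v_7], [v_3,v_6], [v_3,v_7], [v_4,v_7], [v_5,v_6]

Hence C_0 ≅ Z^8, C_1 ≅ Z^9.

∂_1: C_1 → C_0 is given by ∂[p,q] = [q] − [p].
The resulting 8×9 matrix has rank 7, and its Smith normal form has invariant factors (1,1,1,1,1,1,1).

Reading off H_k = ker ∂_k / im ∂_{k+1}:

  H_1: rank ker ∂_1 − rank ∂_2 = (9 − 7) − 0 = 2, and there is no ∂_2, so H_1 ≅ Z^2.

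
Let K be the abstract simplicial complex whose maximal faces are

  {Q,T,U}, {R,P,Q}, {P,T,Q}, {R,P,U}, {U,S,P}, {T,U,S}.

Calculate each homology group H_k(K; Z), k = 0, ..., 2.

Fix the vertex order P < Q < R < S < T < U and write every simplex with vertices in increasing order. Then dim K = 2 and the simplices of K are:

  0-simplices (6): P, Q, R, S, T, U
  1-simplices (12): PQ, PR, PS, PT, PU, QR, QT, QU, RU, ST, SU, TU
  2-simplices (6): PQR, PQT, PRU, PSU, QTU, STU

so the chain groups are C_0 ≅ Z^6, C_1 ≅ Z^12, C_2 ≅ Z^6.

∂_1: C_1 → C_0 is given by ∂[p,q] = [q] − [p].
The resulting 6×12 matrix has rank 5, and its Smith normal form has invariant factors (1,1,1,1,1).

∂_2: C_2 → C_1 maps a triangle to the signed sum of its edges. For instance
  ∂PRU = RU − PU + PR,
  ∂STU = TU − SU + ST.
This gives a 12×6 integer matrix of rank 6; reducing to Smith normal form yields diagonal entries (1,1,1,1,1,1).

Now H_k = ker ∂_k / im ∂_{k+1}, so:

  H_0: rank C_0 − rank ∂_1 = 6 − 5 = 1, and the invariant factors of ∂_1 are all 1, so H_0 = Z.
  H_1: rank ker ∂_1 − rank ∂_2 = (12 − 5) − 6 = 1, and the invariant factors of ∂_2 are all 1, so H_1 = Z.
  H_2: rank ker ∂_2 − rank ∂_3 = (6 − 6) − 0 = 0, and there is no ∂_3, so H_2 = 0.

H_0 = Z,  H_1 = Z,  H_2 = 0.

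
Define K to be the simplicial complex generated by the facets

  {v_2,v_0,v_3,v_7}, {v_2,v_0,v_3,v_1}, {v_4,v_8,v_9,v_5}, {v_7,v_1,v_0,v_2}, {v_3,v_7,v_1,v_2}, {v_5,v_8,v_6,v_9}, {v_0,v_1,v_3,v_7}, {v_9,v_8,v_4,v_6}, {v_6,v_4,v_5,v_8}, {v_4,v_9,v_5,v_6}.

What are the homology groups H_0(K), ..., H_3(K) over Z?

H_0 ≅ Z^2,  H_1 = 0,  H_2 = 0,  H_3 ≅ Z^2.

Take the total order v_0 < v_1 < v_2 < v_3 < v_4 < v_5 < v_6 < v_7 < v_8 < v_9 on the vertex set. Then K (dimension 3) consists of the simplices:

  0-simplices (10): [v_0], [v_1], [v_2], [v_3], [v_4], [v_5], [v_6], [v_7], [v_8], [v_9]
  1-simplices (20): (20 of them)
  2-simplices (20): (20 of them)
  3-simplices (10): (10 of them)

Hence C_0 ≅ Z^10, C_1 ≅ Z^20, C_2 ≅ Z^20, C_3 ≅ Z^10.

∂_1: C_1 → C_0 sends each edge [p,q] (with p < q) to q − p.
The 10×20 boundary matrix has rank 8 and Smith normal form diag(1,1,1,1,1,1,1,1).

∂_2: C_2 → C_1 sends each 2-simplex [p,q,r] to [q,r] − [p,r] + [p,q]. For instance
  ∂[v_0,v_3,v_7] = [v_3,v_7] − [v_0,v_7] + [v_0,v_3],
  ∂[v_2,v_3,v_7] = [v_3,v_7] − [v_2,v_7] + [v_2,v_3].
The 20×20 boundary matrix has rank 12 and Smith normal form diag(1,1,1,1,1,1,1,1,1,1,1,1).

∂_3: C_3 → C_2 sends each 3-simplex σ to the alternating sum Σ_i (−1)^i (σ with its i-th vertex removed). For instance
  ∂[v_1,v_2,v_3,v_7] = [v_2,v_3,v_7] − [v_1,v_3,v_7] + [v_1,v_2,v_7] − [v_1,v_2,v_3],
  ∂[v_0,v_1,v_2,v_7] = [v_1,v_2,v_7] − [v_0,v_2,v_7] + [v_0,v_1,v_7] − [v_0,v_1,v_2].
The 20×10 boundary matrix has rank 8 and Smith normal form diag(1,1,1,1,1,1,1,1).

Now H_k = ker ∂_k / im ∂_{k+1}, so:

  H_0: rank C_0 − rank ∂_1 = 10 − 8 = 2, and the invariant factors of ∂_1 are all 1, so H_0 ≅ Z^2.
  H_1: rank ker ∂_1 − rank ∂_2 = (20 − 8) − 12 = 0, and the invariant factors of ∂_2 are all 1, so H_1 ≅ 0.
  H_2: rank ker ∂_2 − rank ∂_3 = (20 − 12) − 8 = 0, and the invariant factors of ∂_3 are all 1, so H_2 ≅ 0.
  H_3: rank ker ∂_3 − rank ∂_4 = (10 − 8) − 0 = 2, and there is no ∂_4, so H_3 ≅ Z^2.

As a check, the Euler characteristic is 10 − 20 + 20 − 10 = 0, which agrees with 2 − 0 + 0 − 2 = 0.
(K is a triangulation of the disjoint union of the 3-sphere S^3 and the 3-sphere S^3.)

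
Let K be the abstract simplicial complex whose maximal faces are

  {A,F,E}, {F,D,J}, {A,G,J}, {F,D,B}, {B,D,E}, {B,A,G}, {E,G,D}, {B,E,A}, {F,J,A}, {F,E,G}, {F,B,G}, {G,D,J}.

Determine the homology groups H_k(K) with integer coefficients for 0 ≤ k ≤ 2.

H_0 ≅ Z,  H_1 ≅ Z/2,  H_2 = 0.

K has 7 vertices, 18 edges, 12 triangles.
rank ∂_0 = 0, rank ∂_1 = 6 ⇒ b_0 = 7 − 0 − 6 = 1; all invariant factors of ∂_1 are 1 so no torsion. So H_0 ≅ Z.
rank ∂_1 = 6, rank ∂_2 = 12 ⇒ b_1 = 18 − 6 − 12 = 0; ∂_2 has invariant factor(s) [2] giving torsion. So H_1 ≅ Z/2.
rank ∂_2 = 12, rank ∂_3 = 0 ⇒ b_2 = 12 − 12 − 0 = 0. So H_2 ≅ 0.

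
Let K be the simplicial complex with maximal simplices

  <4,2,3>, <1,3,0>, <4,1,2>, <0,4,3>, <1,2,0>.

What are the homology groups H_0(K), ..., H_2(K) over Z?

H_0 ≅ Z,  H_1 ≅ Z,  H_2 = 0.

Fix the vertex order 0 < 1 < 2 < 3 < 4 and write every simplex with vertices in increasing order. Then dim K = 2 and the simplices of K are:

  0-simplices (5): [0], [1], [2], [3], [4]
  1-simplices (10): [0,1], [0,2], [0,3], [0,4], [1,2], [1,3], [1,4], [2,3], [2,4], [3,4]
  2-simplices (5): [0,1,2], [0,1,3], [0,3,4], [1,2,4], [2,3,4]

so the chain groups are C_0 ≅ Z^5, C_1 ≅ Z^10, C_2 ≅ Z^5.

The boundary map ∂_1: C_1 → C_0 maps an edge to its endpoints' difference, ∂[p,q] = q − p.
As a 5×10 matrix over Z this has rank 4, with invariant factors (1,1,1,1).

The boundary map ∂_2: C_2 → C_1 sends each 2-simplex [p,q,r] to [q,r] − [p,r] + [p,q]. For instance
  ∂[0,1,3] = [1,3] − [0,3] + [0,1],
  ∂[1,2,4] = [2,4] − [1,4] + [1,2].
As a 10×5 matrix over Z this has rank 5, with invariant factors (1,1,1,1,1).

From H_k ≅ ker(∂_k) / im(∂_{k+1}) we obtain:

  H_0: rank C_0 − rank ∂_1 = 5 − 4 = 1, and the invariant factors of ∂_1 are all 1, so H_0 ≅ Z.
  H_1: rank ker ∂_1 − rank ∂_2 = (10 − 4) − 5 = 1, and the invariant factors of ∂_2 are all 1, so H_1 ≅ Z.
  H_2: rank ker ∂_2 − rank ∂_3 = (5 − 5) − 0 = 0, and there is no ∂_3, so H_2 ≅ 0.

As a check, the Euler characteristic is 5 − 10 + 5 = 0, which agrees with 1 − 1 + 0 = 0.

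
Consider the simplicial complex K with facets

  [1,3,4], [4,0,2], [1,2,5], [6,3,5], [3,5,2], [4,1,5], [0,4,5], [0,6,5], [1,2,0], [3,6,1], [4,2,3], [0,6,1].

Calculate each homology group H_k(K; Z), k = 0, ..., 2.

We work with the vertex ordering 0 < 1 < 2 < 3 < 4 < 5 < 6. The simplices of K, each written with vertices in increasing order, are:

  0-simplices (7): [0], [1], [2], [3], [4], [5], [6]
  1-simplices (18): [0,1], [0,2], [0,4], [0,5], [0,6], [1,2], [1,3], [1,4], [1,5], [1,6], [2,3], [2,4], [2,5], [3,4], [3,5], [3,6], [4,5], [5,6]
  2-simplices (12): [0,1,2], [0,1,6], [0,2,4], [0,4,5], [0,5,6], [1,2,5], [1,3,4], [1,3,6], [1,4,5], [2,3,4], [2,3,5], [3,5,6]

Hence C_0 ≅ Z^7, C_1 ≅ Z^18, C_2 ≅ Z^12.

Boundary ∂_1: C_1 → C_0 is given by ∂[p,q] = [q] − [p]. For instance
  ∂[3,4] = [4] − [3].
This gives a 7×18 integer matrix of rank 6; reducing to Smith normal form yields diagonal entries (1,1,1,1,1,1).

Boundary ∂_2: C_2 → C_1 sends each 2-simplex [p,q,r] to [q,r] − [p,r] + [p,q]. For instance
  ∂[0,4,5] = [4,5] − [0,5] + [0,4],
  ∂[0,1,6] = [1,6] − [0,6] + [0,1].
The 18×12 boundary matrix has rank 12 and Smith normal form diag(1,1,1,1,1,1,1,1,1,1,1,2).

Reading off H_k = ker ∂_k / im ∂_{k+1}:

  H_0: rank C_0 − rank ∂_1 = 7 − 6 = 1, and the invariant factors of ∂_1 are all 1, so H_0 = Z.
  H_1: rank ker ∂_1 − rank ∂_2 = (18 − 6) − 12 = 0, and ∂_2 has invariant factor 2 > 1, so H_1 = Z/2.
  H_2: rank ker ∂_2 − rank ∂_3 = (12 − 12) − 0 = 0, and there is no ∂_3, so H_2 = 0.

(K is a triangulation of the real projective plane RP^2.)

H_0 = Z,  H_1 = Z/2,  H_2 = 0.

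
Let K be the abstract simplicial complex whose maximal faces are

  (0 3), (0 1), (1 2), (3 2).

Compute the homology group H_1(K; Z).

H_1 = Z.

Order the vertices as 0 < 1 < 2 < 3. Listing each simplex with vertices in this order, K has dimension 1 with simplices:

  0-simplices (4): [0], [1], [2], [3]
  1-simplices (4): [0,1], [0,3], [1,2], [2,3]

giving chain groups C_0 ≅ Z^4, C_1 ≅ Z^4.

Boundary ∂_1: C_1 → C_0 is given by ∂[p,q] = [q] − [p]. For instance
  ∂[2,3] = [3] − [2].
As a 4×4 matrix over Z this has rank 3, with invariant factors (1,1,1).

Reading off H_k = ker ∂_k / im ∂_{k+1}:

  H_1: rank ker ∂_1 − rank ∂_2 = (4 − 3) − 0 = 1, and there is no ∂_2, so H_1 ≅ Z.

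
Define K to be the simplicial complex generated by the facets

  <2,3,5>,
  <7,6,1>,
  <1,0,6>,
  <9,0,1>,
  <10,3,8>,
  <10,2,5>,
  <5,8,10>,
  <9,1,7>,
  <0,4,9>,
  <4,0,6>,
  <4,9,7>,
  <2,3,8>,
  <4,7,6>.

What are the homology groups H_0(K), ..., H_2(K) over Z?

H_0 ≅ Z^2,  H_1 ≅ Z,  H_2 ≅ Z.

Fix the vertex order 0 < 1 < 2 < 3 < 4 < 5 < 6 < 7 < 8 < 9 < 10 and write every simplex with vertices in increasing order. Then dim K = 2 and the simplices of K are:

  0-simplices (11): [0], [1], [2], [3], [4], [5], [6], [7], [8], [9], [10]
  1-simplices (22): [0,1], [0,4], [0,6], [0,9], [1,6], [1,7], [1,9], [2,3], [2,5], [2,8], [2,10], [3,5], [3,8], [3,10], [4,6], [4,7], [4,9], [5,8], [5,10], [6,7], [7,9], [8,10]
  2-simplices (13): [0,1,6], [0,1,9], [0,4,6], [0,4,9], [1,6,7], [1,7,9], [2,3,5], [2,3,8], [2,5,10], [3,8,10], [4,6,7], [4,7,9], [5,8,10]

Hence C_0 ≅ Z^11, C_1 ≅ Z^22, C_2 ≅ Z^13.

∂_1: C_1 → C_0 is given by ∂[p,q] = [q] − [p]. For instance
  ∂[1,7] = [7] − [1].
As a 11×22 matrix over Z this has rank 9, with invariant factors (1,1,1,1,1,1,1,1,1).

∂_2: C_2 → C_1 sends each 2-simplex [p,q,r] to [q,r] − [p,r] + [p,q]. For instance
  ∂[4,7,9] = [7,9] − [4,9] + [4,7],
  ∂[3,8,10] = [8,10] − [3,10] + [3,8].
The resulting 22×13 matrix has rank 12, and its Smith normal form has invariant factors (1,1,1,1,1,1,1,1,1,1,1,1).

Computing H_k = (kernel of ∂_k) / (image of ∂_{k+1}):

  H_0: rank C_0 − rank ∂_1 = 11 − 9 = 2, and the invariant factors of ∂_1 are all 1, so H_0 ≅ Z^2.
  H_1: rank ker ∂_1 − rank ∂_2 = (22 − 9) − 12 = 1, and the invariant factors of ∂_2 are all 1, so H_1 ≅ Z.
  H_2: rank ker ∂_2 − rank ∂_3 = (13 − 12) − 0 = 1, and there is no ∂_3, so H_2 ≅ Z.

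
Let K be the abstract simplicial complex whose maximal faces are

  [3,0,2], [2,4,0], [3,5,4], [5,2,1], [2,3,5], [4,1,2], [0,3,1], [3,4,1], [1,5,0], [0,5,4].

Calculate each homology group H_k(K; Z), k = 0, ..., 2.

H_0 ≅ Z,  H_1 ≅ Z/2,  H_2 = 0.

Fix the vertex order 0 < 1 < 2 < 3 < 4 < 5 and write every simplex with vertices in increasing order. Then dim K = 2 and the simplices of K are:

  0-simplices (6): [0], [1], [2], [3], [4], [5]
  1-simplices (15): [0,1], [0,2], [0,3], [0,4], [0,5], [1,2], [1,3], [1,4], [1,5], [2,3], [2,4], [2,5], [3,4], [3,5], [4,5]
  2-simplices (10): [0,1,3], [0,1,5], [0,2,3], [0,2,4], [0,4,5], [1,2,4], [1,2,5], [1,3,4], [2,3,5], [3,4,5]

giving chain groups C_0 ≅ Z^6, C_1 ≅ Z^15, C_2 ≅ Z^10.

Boundary ∂_1: C_1 → C_0 maps an edge to its endpoints' difference, ∂[p,q] = q − p. For instance
  ∂[4,5] = [5] − [4].
The resulting 6×15 matrix has rank 5, and its Smith normal form has invariant factors (1,1,1,1,1).

∂_2: C_2 → C_1 sends each 2-simplex [p,q,r] to [q,r] − [p,r] + [p,q]. For instance
  ∂[3,4,5] = [4,5] − [3,5] + [3,4],
  ∂[1,3,4] = [3,4] − [1,4] + [1,3].
As a 15×10 matrix over Z this has rank 10, with invariant factors (1,1,1,1,1,1,1,1,1,2).

Now H_k = ker ∂_k / im ∂_{k+1}, so:

  H_0: rank C_0 − rank ∂_1 = 6 − 5 = 1, and the invariant factors of ∂_1 are all 1, so H_0 ≅ Z.
  H_1: rank ker ∂_1 − rank ∂_2 = (15 − 5) − 10 = 0, and ∂_2 has invariant factor 2 > 1, so H_1 ≅ Z/2.
  H_2: rank ker ∂_2 − rank ∂_3 = (10 − 10) − 0 = 0, and there is no ∂_3, so H_2 ≅ 0.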